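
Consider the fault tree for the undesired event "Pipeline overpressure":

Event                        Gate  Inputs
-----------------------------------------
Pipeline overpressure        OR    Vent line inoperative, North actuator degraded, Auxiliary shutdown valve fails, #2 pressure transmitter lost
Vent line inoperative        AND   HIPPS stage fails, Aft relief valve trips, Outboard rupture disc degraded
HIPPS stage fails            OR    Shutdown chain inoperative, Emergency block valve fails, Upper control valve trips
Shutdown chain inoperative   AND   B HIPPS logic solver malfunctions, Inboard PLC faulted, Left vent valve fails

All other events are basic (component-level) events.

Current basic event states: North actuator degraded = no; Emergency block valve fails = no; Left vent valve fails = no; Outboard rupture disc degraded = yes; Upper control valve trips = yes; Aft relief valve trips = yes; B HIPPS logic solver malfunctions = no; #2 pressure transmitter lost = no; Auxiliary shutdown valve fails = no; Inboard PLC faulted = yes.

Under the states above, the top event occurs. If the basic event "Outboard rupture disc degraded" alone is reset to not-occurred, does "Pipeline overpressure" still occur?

Counterfactual: set "Outboard rupture disc degraded" to not occurred.
Shutdown chain inoperative [AND]: B HIPPS logic solver malfunctions=not, Inboard PLC faulted=occurs, Left vent valve fails=not → not all inputs occur → does not occur.
HIPPS stage fails [OR]: Shutdown chain inoperative=not, Emergency block valve fails=not, Upper control valve trips=occurs → at least one input occurs → occurs.
Vent line inoperative [AND]: HIPPS stage fails=occurs, Aft relief valve trips=occurs, Outboard rupture disc degraded=not → not all inputs occur → does not occur.
Pipeline overpressure [OR]: Vent line inoperative=not, North actuator degraded=not, Auxiliary shutdown valve fails=not, #2 pressure transmitter lost=not → no input occurs → does not occur.

No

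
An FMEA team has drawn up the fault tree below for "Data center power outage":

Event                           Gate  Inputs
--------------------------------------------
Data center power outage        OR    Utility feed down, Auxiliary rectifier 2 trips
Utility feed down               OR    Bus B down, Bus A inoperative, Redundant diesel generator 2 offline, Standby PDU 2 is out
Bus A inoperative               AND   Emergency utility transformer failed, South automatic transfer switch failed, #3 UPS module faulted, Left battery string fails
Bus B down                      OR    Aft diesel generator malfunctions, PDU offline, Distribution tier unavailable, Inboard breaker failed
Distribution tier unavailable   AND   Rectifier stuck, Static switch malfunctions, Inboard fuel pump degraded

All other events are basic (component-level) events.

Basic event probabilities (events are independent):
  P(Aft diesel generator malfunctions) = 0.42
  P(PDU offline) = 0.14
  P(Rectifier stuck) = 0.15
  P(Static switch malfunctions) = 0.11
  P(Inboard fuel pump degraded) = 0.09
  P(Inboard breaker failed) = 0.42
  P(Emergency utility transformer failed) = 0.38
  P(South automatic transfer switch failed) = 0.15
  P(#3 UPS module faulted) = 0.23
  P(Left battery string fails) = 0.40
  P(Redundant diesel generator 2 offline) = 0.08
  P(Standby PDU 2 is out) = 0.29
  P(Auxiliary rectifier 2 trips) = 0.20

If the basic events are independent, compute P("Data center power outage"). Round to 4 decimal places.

P(Distribution tier unavailable) [AND] = 0.15 × 0.11 × 0.09 = 0.001485
P(Bus B down) [OR] = 1 − (1−0.42) × (1−0.14) × (1−0.001485) × (1−0.42) = 0.711126
P(Bus A inoperative) [AND] = 0.38 × 0.15 × 0.23 × 0.40 = 0.005244
P(Utility feed down) [OR] = 1 − (1−0.711126) × (1−0.005244) × (1−0.08) × (1−0.29) = 0.812297
P(Data center power outage) [OR] = 1 − (1−0.812297) × (1−0.20) = 0.849838
Rounded to 4 decimal places: P(Data center power outage) ≈ 0.8498.

0.8498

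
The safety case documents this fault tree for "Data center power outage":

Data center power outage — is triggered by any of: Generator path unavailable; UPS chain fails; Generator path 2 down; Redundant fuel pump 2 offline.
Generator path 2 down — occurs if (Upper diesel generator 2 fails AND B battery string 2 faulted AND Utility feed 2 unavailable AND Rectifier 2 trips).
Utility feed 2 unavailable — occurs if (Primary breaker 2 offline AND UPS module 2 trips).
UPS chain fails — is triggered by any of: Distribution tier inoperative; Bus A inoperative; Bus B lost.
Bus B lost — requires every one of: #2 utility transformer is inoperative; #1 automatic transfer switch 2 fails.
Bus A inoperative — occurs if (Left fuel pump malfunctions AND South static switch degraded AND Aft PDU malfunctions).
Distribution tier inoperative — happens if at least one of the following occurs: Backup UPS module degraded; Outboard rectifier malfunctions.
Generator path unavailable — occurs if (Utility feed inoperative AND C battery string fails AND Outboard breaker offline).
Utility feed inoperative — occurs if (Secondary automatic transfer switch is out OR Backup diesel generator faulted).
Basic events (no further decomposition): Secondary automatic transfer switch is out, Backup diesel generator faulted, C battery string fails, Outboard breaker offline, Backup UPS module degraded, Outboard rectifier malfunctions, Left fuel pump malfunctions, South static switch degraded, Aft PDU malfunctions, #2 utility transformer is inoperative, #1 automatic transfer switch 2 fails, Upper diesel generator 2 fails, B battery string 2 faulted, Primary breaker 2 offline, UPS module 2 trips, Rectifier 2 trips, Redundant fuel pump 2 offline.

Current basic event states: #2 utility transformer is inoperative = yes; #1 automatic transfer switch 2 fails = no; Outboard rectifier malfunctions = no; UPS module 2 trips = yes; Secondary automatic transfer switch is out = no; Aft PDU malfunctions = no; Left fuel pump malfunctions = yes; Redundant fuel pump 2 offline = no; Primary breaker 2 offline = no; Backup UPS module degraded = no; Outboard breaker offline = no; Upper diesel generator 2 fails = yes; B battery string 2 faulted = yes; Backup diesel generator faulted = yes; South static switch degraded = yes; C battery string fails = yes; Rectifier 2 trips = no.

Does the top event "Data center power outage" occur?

No

Utility feed inoperative [OR]: Secondary automatic transfer switch is out=not, Backup diesel generator faulted=occurs → at least one input occurs → occurs.
Generator path unavailable [AND]: Utility feed inoperative=occurs, C battery string fails=occurs, Outboard breaker offline=not → not all inputs occur → does not occur.
Distribution tier inoperative [OR]: Backup UPS module degraded=not, Outboard rectifier malfunctions=not → no input occurs → does not occur.
Bus A inoperative [AND]: Left fuel pump malfunctions=occurs, South static switch degraded=occurs, Aft PDU malfunctions=not → not all inputs occur → does not occur.
Bus B lost [AND]: #2 utility transformer is inoperative=occurs, #1 automatic transfer switch 2 fails=not → not all inputs occur → does not occur.
UPS chain fails [OR]: Distribution tier inoperative=not, Bus A inoperative=not, Bus B lost=not → no input occurs → does not occur.
Utility feed 2 unavailable [AND]: Primary breaker 2 offline=not, UPS module 2 trips=occurs → not all inputs occur → does not occur.
Generator path 2 down [AND]: Upper diesel generator 2 fails=occurs, B battery string 2 faulted=occurs, Utility feed 2 unavailable=not, Rectifier 2 trips=not → not all inputs occur → does not occur.
Data center power outage [OR]: Generator path unavailable=not, UPS chain fails=not, Generator path 2 down=not, Redundant fuel pump 2 offline=not → no input occurs → does not occur.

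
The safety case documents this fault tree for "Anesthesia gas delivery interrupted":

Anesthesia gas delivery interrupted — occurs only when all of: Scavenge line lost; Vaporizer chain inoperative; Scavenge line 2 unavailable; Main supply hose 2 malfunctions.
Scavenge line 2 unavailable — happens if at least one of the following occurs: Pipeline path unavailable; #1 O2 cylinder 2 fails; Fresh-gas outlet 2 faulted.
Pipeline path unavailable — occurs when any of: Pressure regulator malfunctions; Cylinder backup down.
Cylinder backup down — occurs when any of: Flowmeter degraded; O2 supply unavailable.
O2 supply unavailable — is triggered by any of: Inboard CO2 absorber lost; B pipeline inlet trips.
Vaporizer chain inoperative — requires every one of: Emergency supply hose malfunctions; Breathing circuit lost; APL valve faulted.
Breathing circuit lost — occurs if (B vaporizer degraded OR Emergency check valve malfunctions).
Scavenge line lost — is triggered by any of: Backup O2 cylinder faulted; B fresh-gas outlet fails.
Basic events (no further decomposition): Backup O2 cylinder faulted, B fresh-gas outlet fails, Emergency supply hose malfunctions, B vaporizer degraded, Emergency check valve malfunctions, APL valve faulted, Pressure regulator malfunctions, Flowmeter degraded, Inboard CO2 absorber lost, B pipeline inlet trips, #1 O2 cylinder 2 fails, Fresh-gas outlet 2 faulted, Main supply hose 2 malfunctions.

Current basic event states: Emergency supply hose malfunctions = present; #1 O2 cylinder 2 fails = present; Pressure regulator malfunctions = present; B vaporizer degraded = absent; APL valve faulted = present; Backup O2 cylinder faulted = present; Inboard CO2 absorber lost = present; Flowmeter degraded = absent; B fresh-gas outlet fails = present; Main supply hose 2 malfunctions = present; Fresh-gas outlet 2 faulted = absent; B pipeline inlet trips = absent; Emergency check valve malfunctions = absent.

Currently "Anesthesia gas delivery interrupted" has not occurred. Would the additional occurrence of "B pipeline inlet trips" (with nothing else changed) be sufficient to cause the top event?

No

Counterfactual: set "B pipeline inlet trips" to occurred.
Scavenge line lost [OR]: Backup O2 cylinder faulted=occurs, B fresh-gas outlet fails=occurs → at least one input occurs → occurs.
Breathing circuit lost [OR]: B vaporizer degraded=not, Emergency check valve malfunctions=not → no input occurs → does not occur.
Vaporizer chain inoperative [AND]: Emergency supply hose malfunctions=occurs, Breathing circuit lost=not, APL valve faulted=occurs → not all inputs occur → does not occur.
O2 supply unavailable [OR]: Inboard CO2 absorber lost=occurs, B pipeline inlet trips=occurs → at least one input occurs → occurs.
Cylinder backup down [OR]: Flowmeter degraded=not, O2 supply unavailable=occurs → at least one input occurs → occurs.
Pipeline path unavailable [OR]: Pressure regulator malfunctions=occurs, Cylinder backup down=occurs → at least one input occurs → occurs.
Scavenge line 2 unavailable [OR]: Pipeline path unavailable=occurs, #1 O2 cylinder 2 fails=occurs, Fresh-gas outlet 2 faulted=not → at least one input occurs → occurs.
Anesthesia gas delivery interrupted [AND]: Scavenge line lost=occurs, Vaporizer chain inoperative=not, Scavenge line 2 unavailable=occurs, Main supply hose 2 malfunctions=occurs → not all inputs occur → does not occur.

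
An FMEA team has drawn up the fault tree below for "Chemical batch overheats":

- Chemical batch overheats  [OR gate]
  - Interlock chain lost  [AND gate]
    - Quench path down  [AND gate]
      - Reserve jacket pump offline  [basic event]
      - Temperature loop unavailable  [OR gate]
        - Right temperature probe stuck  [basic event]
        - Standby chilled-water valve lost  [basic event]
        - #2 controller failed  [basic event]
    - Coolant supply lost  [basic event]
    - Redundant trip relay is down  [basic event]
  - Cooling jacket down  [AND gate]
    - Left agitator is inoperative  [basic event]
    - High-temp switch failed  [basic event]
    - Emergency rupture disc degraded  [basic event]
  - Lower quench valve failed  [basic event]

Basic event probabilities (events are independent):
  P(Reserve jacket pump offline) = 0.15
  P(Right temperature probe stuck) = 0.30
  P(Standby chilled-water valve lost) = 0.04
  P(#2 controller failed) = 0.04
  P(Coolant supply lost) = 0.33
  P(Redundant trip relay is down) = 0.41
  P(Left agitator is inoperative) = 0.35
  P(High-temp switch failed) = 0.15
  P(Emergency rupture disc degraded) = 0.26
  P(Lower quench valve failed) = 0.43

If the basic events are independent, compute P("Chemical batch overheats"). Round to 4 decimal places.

P(Temperature loop unavailable) [OR] = 1 − (1−0.30) × (1−0.04) × (1−0.04) = 0.354880
P(Quench path down) [AND] = 0.15 × 0.354880 = 0.053232
P(Interlock chain lost) [AND] = 0.053232 × 0.33 × 0.41 = 0.007202
P(Cooling jacket down) [AND] = 0.35 × 0.15 × 0.26 = 0.013650
P(Chemical batch overheats) [OR] = 1 − (1−0.007202) × (1−0.013650) × (1−0.43) = 0.441830
Rounded to 4 decimal places: P(Chemical batch overheats) ≈ 0.4418.

0.4418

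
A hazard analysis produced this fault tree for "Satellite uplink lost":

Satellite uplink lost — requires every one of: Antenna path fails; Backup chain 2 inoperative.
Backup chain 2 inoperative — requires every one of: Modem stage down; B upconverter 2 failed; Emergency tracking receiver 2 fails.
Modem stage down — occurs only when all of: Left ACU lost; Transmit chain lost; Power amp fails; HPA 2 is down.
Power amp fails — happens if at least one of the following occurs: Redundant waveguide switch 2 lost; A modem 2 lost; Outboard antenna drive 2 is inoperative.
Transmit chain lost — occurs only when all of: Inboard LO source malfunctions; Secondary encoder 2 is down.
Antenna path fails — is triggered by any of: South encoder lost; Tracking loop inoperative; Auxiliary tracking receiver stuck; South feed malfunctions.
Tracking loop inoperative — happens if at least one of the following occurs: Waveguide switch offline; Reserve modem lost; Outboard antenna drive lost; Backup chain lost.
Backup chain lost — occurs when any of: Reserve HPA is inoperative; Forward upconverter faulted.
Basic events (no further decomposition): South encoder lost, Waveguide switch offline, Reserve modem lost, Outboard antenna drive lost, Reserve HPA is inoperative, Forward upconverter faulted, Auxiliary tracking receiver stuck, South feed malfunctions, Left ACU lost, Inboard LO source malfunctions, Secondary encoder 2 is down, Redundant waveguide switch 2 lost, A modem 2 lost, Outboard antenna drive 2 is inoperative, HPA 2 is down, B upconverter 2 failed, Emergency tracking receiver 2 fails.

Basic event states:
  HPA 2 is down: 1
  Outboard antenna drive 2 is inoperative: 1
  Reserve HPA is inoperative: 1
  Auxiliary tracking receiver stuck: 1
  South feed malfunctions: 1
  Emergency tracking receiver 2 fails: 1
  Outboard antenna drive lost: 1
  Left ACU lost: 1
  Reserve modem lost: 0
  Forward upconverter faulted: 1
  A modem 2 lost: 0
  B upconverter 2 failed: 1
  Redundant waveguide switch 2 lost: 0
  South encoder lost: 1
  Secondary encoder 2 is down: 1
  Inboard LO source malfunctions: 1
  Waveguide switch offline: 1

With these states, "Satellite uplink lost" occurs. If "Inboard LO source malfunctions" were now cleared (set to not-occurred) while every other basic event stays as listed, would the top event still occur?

Counterfactual: set "Inboard LO source malfunctions" to not occurred.
Backup chain lost [OR]: Reserve HPA is inoperative=occurs, Forward upconverter faulted=occurs → at least one input occurs → occurs.
Tracking loop inoperative [OR]: Waveguide switch offline=occurs, Reserve modem lost=not, Outboard antenna drive lost=occurs, Backup chain lost=occurs → at least one input occurs → occurs.
Antenna path fails [OR]: South encoder lost=occurs, Tracking loop inoperative=occurs, Auxiliary tracking receiver stuck=occurs, South feed malfunctions=occurs → at least one input occurs → occurs.
Transmit chain lost [AND]: Inboard LO source malfunctions=not, Secondary encoder 2 is down=occurs → not all inputs occur → does not occur.
Power amp fails [OR]: Redundant waveguide switch 2 lost=not, A modem 2 lost=not, Outboard antenna drive 2 is inoperative=occurs → at least one input occurs → occurs.
Modem stage down [AND]: Left ACU lost=occurs, Transmit chain lost=not, Power amp fails=occurs, HPA 2 is down=occurs → not all inputs occur → does not occur.
Backup chain 2 inoperative [AND]: Modem stage down=not, B upconverter 2 failed=occurs, Emergency tracking receiver 2 fails=occurs → not all inputs occur → does not occur.
Satellite uplink lost [AND]: Antenna path fails=occurs, Backup chain 2 inoperative=not → not all inputs occur → does not occur.

No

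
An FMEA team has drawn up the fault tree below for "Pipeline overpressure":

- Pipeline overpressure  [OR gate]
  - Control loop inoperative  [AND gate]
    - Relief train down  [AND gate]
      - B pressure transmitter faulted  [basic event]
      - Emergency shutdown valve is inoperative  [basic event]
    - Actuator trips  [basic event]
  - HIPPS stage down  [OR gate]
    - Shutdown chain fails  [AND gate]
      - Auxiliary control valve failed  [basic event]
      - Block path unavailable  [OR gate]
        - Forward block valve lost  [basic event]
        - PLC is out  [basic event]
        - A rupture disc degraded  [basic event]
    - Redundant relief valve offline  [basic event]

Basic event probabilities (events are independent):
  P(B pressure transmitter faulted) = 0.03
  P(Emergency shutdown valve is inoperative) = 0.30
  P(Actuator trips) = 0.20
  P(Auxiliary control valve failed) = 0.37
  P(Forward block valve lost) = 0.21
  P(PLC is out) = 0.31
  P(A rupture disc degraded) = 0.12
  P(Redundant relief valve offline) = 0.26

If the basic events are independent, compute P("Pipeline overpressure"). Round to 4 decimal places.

0.4035

P(Relief train down) [AND] = 0.03 × 0.30 = 0.009000
P(Control loop inoperative) [AND] = 0.009000 × 0.20 = 0.001800
P(Block path unavailable) [OR] = 1 − (1−0.21) × (1−0.31) × (1−0.12) = 0.520312
P(Shutdown chain fails) [AND] = 0.37 × 0.520312 = 0.192515
P(HIPPS stage down) [OR] = 1 − (1−0.192515) × (1−0.26) = 0.402461
P(Pipeline overpressure) [OR] = 1 − (1−0.001800) × (1−0.402461) = 0.403537
Rounded to 4 decimal places: P(Pipeline overpressure) ≈ 0.4035.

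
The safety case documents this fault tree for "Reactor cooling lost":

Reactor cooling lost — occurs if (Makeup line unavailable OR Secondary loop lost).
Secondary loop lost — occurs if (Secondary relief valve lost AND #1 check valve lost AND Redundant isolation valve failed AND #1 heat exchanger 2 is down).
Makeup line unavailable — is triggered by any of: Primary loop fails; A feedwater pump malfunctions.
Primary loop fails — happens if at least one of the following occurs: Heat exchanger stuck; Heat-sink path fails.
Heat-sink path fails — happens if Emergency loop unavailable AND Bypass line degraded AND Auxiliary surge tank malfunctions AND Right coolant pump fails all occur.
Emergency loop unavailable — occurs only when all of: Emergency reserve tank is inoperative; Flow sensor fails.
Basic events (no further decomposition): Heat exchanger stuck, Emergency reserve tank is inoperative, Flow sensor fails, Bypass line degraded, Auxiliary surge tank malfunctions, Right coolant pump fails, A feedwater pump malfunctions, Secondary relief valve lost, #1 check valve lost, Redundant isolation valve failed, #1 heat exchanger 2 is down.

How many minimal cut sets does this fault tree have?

Emergency loop unavailable [AND]: one cut set from each child combined → 1 × 1 = 1 cut set(s).
Heat-sink path fails [AND]: one cut set from each child combined → 1 × 1 × 1 × 1 = 1 cut set(s).
Primary loop fails [OR]: union of children's cut sets → 2 cut set(s).
Makeup line unavailable [OR]: union of children's cut sets → 3 cut set(s).
Secondary loop lost [AND]: one cut set from each child combined → 1 × 1 × 1 × 1 = 1 cut set(s).
Reactor cooling lost [OR]: union of children's cut sets → 4 cut set(s).
Minimal cut sets: {Heat exchanger stuck}; {Auxiliary surge tank malfunctions, Bypass line degraded, Emergency reserve tank is inoperative, Flow sensor fails, Right coolant pump fails}; {A feedwater pump malfunctions}; {#1 check valve lost, #1 heat exchanger 2 is down, Redundant isolation valve failed, Secondary relief valve lost}.

4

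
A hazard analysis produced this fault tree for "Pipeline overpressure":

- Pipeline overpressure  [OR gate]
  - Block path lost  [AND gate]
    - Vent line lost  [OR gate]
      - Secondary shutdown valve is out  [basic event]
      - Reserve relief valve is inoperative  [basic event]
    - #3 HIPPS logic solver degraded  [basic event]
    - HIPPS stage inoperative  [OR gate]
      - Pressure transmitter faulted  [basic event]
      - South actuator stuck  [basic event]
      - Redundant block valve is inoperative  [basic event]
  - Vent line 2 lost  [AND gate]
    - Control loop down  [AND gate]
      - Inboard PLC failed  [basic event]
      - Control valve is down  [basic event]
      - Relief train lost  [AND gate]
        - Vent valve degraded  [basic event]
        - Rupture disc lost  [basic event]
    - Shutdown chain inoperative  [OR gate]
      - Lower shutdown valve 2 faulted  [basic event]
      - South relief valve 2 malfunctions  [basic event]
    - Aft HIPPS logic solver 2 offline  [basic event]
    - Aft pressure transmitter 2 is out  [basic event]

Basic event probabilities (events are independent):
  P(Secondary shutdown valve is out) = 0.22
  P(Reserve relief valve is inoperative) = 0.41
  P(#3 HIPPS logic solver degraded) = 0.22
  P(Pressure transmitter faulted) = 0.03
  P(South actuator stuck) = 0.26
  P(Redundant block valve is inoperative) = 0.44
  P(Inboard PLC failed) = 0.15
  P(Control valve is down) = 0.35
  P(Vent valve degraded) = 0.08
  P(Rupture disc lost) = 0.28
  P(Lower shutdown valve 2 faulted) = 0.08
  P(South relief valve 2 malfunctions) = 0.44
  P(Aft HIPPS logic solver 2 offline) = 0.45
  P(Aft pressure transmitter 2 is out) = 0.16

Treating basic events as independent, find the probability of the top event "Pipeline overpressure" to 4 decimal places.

0.0711

P(Vent line lost) [OR] = 1 − (1−0.22) × (1−0.41) = 0.539800
P(HIPPS stage inoperative) [OR] = 1 − (1−0.03) × (1−0.26) × (1−0.44) = 0.598032
P(Block path lost) [AND] = 0.539800 × 0.22 × 0.598032 = 0.071020
P(Relief train lost) [AND] = 0.08 × 0.28 = 0.022400
P(Control loop down) [AND] = 0.15 × 0.35 × 0.022400 = 0.001176
P(Shutdown chain inoperative) [OR] = 1 − (1−0.08) × (1−0.44) = 0.484800
P(Vent line 2 lost) [AND] = 0.001176 × 0.484800 × 0.45 × 0.16 = 0.000041
P(Pipeline overpressure) [OR] = 1 − (1−0.071020) × (1−0.000041) = 0.071058
Rounded to 4 decimal places: P(Pipeline overpressure) ≈ 0.0711.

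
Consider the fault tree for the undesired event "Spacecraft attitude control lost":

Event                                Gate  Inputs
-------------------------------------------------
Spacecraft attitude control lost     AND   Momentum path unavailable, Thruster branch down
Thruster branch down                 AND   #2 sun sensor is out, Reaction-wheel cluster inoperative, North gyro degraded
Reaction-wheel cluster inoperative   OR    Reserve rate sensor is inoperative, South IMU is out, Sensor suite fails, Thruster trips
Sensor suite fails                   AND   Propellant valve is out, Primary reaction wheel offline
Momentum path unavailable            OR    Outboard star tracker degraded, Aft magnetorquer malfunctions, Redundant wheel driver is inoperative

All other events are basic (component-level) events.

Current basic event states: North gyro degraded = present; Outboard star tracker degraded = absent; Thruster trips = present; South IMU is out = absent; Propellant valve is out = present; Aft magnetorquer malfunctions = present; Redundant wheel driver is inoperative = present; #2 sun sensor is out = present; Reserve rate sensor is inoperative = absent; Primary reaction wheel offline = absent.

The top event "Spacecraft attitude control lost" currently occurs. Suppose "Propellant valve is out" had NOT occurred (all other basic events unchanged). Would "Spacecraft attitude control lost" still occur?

Yes

Counterfactual: set "Propellant valve is out" to not occurred.
Momentum path unavailable [OR]: Outboard star tracker degraded=not, Aft magnetorquer malfunctions=occurs, Redundant wheel driver is inoperative=occurs → at least one input occurs → occurs.
Sensor suite fails [AND]: Propellant valve is out=not, Primary reaction wheel offline=not → not all inputs occur → does not occur.
Reaction-wheel cluster inoperative [OR]: Reserve rate sensor is inoperative=not, South IMU is out=not, Sensor suite fails=not, Thruster trips=occurs → at least one input occurs → occurs.
Thruster branch down [AND]: #2 sun sensor is out=occurs, Reaction-wheel cluster inoperative=occurs, North gyro degraded=occurs → all inputs occur → occurs.
Spacecraft attitude control lost [AND]: Momentum path unavailable=occurs, Thruster branch down=occurs → all inputs occur → occurs.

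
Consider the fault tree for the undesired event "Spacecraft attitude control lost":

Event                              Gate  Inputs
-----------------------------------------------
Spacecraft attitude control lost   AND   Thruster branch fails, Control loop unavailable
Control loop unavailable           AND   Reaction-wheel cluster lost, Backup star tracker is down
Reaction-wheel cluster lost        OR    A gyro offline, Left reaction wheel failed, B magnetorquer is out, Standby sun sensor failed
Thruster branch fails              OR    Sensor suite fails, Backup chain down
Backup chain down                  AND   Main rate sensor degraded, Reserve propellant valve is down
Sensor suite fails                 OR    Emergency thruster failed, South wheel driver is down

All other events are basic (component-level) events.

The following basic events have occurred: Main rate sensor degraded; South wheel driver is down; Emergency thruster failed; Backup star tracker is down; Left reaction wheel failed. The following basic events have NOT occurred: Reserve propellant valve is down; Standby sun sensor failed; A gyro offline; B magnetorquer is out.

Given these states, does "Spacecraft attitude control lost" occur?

Sensor suite fails [OR]: Emergency thruster failed=occurs, South wheel driver is down=occurs → at least one input occurs → occurs.
Backup chain down [AND]: Main rate sensor degraded=occurs, Reserve propellant valve is down=not → not all inputs occur → does not occur.
Thruster branch fails [OR]: Sensor suite fails=occurs, Backup chain down=not → at least one input occurs → occurs.
Reaction-wheel cluster lost [OR]: A gyro offline=not, Left reaction wheel failed=occurs, B magnetorquer is out=not, Standby sun sensor failed=not → at least one input occurs → occurs.
Control loop unavailable [AND]: Reaction-wheel cluster lost=occurs, Backup star tracker is down=occurs → all inputs occur → occurs.
Spacecraft attitude control lost [AND]: Thruster branch fails=occurs, Control loop unavailable=occurs → all inputs occur → occurs.

Yes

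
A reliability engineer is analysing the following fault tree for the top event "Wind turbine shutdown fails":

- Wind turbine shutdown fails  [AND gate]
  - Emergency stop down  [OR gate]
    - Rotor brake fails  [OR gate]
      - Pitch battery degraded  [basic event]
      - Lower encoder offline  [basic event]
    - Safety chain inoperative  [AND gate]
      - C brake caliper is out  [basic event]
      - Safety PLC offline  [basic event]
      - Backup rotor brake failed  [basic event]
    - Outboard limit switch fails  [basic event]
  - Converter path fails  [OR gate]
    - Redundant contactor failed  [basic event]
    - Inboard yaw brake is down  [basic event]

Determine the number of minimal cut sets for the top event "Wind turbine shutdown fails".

Rotor brake fails [OR]: union of children's cut sets → 2 cut set(s).
Safety chain inoperative [AND]: one cut set from each child combined → 1 × 1 × 1 = 1 cut set(s).
Emergency stop down [OR]: union of children's cut sets → 4 cut set(s).
Converter path fails [OR]: union of children's cut sets → 2 cut set(s).
Wind turbine shutdown fails [AND]: one cut set from each child combined → 4 × 2 = 8 cut set(s).
Minimal cut sets: {Pitch battery degraded, Redundant contactor failed}; {Inboard yaw brake is down, Pitch battery degraded}; {Lower encoder offline, Redundant contactor failed}; {Inboard yaw brake is down, Lower encoder offline}; {Backup rotor brake failed, C brake caliper is out, Redundant contactor failed, Safety PLC offline}; {Backup rotor brake failed, C brake caliper is out, Inboard yaw brake is down, Safety PLC offline}; {Outboard limit switch fails, Redundant contactor failed}; {Inboard yaw brake is down, Outboard limit switch fails}.

8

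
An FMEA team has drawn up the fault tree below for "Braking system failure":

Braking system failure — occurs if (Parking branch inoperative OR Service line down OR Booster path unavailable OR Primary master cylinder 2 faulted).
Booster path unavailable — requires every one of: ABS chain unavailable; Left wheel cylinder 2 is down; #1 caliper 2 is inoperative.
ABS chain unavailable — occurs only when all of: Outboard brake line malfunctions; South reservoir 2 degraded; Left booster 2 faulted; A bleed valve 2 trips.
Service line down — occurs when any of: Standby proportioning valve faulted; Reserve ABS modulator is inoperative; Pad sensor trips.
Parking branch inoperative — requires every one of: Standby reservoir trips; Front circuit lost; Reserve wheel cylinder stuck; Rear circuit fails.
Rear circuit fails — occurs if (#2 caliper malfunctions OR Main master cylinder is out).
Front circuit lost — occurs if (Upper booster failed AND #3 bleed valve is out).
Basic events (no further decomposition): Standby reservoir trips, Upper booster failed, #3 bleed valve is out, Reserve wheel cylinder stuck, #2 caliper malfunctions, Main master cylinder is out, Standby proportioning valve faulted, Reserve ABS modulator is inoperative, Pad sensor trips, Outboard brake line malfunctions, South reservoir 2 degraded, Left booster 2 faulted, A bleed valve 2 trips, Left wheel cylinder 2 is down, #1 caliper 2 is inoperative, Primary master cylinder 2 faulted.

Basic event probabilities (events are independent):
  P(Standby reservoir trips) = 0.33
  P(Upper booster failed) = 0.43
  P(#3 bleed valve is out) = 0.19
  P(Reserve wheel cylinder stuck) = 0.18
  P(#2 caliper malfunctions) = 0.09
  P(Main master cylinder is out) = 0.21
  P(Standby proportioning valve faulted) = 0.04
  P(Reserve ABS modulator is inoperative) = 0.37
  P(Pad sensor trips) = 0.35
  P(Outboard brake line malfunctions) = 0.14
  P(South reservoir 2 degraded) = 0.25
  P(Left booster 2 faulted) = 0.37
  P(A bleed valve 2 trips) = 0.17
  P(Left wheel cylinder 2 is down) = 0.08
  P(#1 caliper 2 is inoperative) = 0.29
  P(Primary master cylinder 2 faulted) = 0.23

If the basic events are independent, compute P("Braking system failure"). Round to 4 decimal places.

P(Front circuit lost) [AND] = 0.43 × 0.19 = 0.081700
P(Rear circuit fails) [OR] = 1 − (1−0.09) × (1−0.21) = 0.281100
P(Parking branch inoperative) [AND] = 0.33 × 0.081700 × 0.18 × 0.281100 = 0.001364
P(Service line down) [OR] = 1 − (1−0.04) × (1−0.37) × (1−0.35) = 0.606880
P(ABS chain unavailable) [AND] = 0.14 × 0.25 × 0.37 × 0.17 = 0.002202
P(Booster path unavailable) [AND] = 0.002202 × 0.08 × 0.29 = 0.000051
P(Braking system failure) [OR] = 1 − (1−0.001364) × (1−0.606880) × (1−0.000051) × (1−0.23) = 0.697726
Rounded to 4 decimal places: P(Braking system failure) ≈ 0.6977.

0.6977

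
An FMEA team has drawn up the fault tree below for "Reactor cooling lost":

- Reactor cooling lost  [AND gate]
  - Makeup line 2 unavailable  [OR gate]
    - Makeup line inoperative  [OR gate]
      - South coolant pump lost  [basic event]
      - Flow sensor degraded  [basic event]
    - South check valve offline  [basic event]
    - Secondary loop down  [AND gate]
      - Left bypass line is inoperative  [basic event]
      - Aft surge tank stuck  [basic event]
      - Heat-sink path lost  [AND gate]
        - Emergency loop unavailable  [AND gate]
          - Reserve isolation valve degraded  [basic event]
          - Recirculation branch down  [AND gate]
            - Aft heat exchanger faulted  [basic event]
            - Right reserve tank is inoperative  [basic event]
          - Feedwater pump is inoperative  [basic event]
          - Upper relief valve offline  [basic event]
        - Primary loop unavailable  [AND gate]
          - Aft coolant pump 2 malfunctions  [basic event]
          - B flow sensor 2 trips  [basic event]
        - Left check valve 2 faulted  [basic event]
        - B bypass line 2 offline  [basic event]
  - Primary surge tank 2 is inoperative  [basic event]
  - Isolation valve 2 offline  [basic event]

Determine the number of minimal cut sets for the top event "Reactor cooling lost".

4

Makeup line inoperative [OR]: union of children's cut sets → 2 cut set(s).
Recirculation branch down [AND]: one cut set from each child combined → 1 × 1 = 1 cut set(s).
Emergency loop unavailable [AND]: one cut set from each child combined → 1 × 1 × 1 × 1 = 1 cut set(s).
Primary loop unavailable [AND]: one cut set from each child combined → 1 × 1 = 1 cut set(s).
Heat-sink path lost [AND]: one cut set from each child combined → 1 × 1 × 1 × 1 = 1 cut set(s).
Secondary loop down [AND]: one cut set from each child combined → 1 × 1 × 1 = 1 cut set(s).
Makeup line 2 unavailable [OR]: union of children's cut sets → 4 cut set(s).
Reactor cooling lost [AND]: one cut set from each child combined → 4 × 1 × 1 = 4 cut set(s).
Minimal cut sets: {Isolation valve 2 offline, Primary surge tank 2 is inoperative, South coolant pump lost}; {Flow sensor degraded, Isolation valve 2 offline, Primary surge tank 2 is inoperative}; {Isolation valve 2 offline, Primary surge tank 2 is inoperative, South check valve offline}; {Aft coolant pump 2 malfunctions, Aft heat exchanger faulted, Aft surge tank stuck, B bypass line 2 offline, B flow sensor 2 trips, Feedwater pump is inoperative, Isolation valve 2 offline, Left bypass line is inoperative, Left check valve 2 faulted, Primary surge tank 2 is inoperative, Reserve isolation valve degraded, Right reserve tank is inoperative, Upper relief valve offline}.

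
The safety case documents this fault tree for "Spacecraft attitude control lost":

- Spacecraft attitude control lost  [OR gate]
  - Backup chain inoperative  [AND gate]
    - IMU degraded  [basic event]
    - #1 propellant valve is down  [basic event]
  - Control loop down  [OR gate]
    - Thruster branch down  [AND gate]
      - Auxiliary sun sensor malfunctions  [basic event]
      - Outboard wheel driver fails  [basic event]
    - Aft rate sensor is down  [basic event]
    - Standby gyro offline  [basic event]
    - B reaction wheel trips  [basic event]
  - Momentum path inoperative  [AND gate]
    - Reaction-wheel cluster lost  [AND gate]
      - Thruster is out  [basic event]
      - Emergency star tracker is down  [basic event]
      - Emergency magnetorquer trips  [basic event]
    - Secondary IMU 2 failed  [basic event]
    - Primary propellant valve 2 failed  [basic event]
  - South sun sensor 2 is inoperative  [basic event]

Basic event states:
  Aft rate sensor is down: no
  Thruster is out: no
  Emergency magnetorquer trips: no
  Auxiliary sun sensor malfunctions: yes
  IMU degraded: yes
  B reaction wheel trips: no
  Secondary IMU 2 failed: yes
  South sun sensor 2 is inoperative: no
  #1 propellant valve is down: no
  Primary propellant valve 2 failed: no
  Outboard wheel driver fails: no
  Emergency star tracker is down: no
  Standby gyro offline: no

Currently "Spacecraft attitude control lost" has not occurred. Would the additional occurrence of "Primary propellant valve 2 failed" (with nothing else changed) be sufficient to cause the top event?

No

Counterfactual: set "Primary propellant valve 2 failed" to occurred.
Backup chain inoperative [AND]: IMU degraded=occurs, #1 propellant valve is down=not → not all inputs occur → does not occur.
Thruster branch down [AND]: Auxiliary sun sensor malfunctions=occurs, Outboard wheel driver fails=not → not all inputs occur → does not occur.
Control loop down [OR]: Thruster branch down=not, Aft rate sensor is down=not, Standby gyro offline=not, B reaction wheel trips=not → no input occurs → does not occur.
Reaction-wheel cluster lost [AND]: Thruster is out=not, Emergency star tracker is down=not, Emergency magnetorquer trips=not → not all inputs occur → does not occur.
Momentum path inoperative [AND]: Reaction-wheel cluster lost=not, Secondary IMU 2 failed=occurs, Primary propellant valve 2 failed=occurs → not all inputs occur → does not occur.
Spacecraft attitude control lost [OR]: Backup chain inoperative=not, Control loop down=not, Momentum path inoperative=not, South sun sensor 2 is inoperative=not → no input occurs → does not occur.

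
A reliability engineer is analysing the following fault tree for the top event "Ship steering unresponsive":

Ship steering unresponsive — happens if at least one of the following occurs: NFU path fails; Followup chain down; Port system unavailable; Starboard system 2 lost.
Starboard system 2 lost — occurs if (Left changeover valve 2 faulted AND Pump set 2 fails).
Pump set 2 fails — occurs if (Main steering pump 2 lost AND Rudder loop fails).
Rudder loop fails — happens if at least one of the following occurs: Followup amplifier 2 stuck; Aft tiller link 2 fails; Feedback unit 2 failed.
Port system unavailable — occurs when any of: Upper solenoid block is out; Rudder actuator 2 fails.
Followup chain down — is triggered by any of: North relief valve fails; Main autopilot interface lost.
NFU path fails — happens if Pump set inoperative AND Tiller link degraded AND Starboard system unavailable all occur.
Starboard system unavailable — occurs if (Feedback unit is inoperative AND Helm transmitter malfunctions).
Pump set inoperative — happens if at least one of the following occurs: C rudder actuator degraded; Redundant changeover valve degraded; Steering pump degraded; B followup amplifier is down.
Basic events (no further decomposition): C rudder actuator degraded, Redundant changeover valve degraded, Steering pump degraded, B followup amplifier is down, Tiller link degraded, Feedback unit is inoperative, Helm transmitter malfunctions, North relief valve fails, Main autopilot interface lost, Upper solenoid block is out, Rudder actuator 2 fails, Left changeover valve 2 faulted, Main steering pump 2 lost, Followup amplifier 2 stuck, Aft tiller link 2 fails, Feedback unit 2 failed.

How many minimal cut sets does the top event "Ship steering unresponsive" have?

Pump set inoperative [OR]: union of children's cut sets → 4 cut set(s).
Starboard system unavailable [AND]: one cut set from each child combined → 1 × 1 = 1 cut set(s).
NFU path fails [AND]: one cut set from each child combined → 4 × 1 × 1 = 4 cut set(s).
Followup chain down [OR]: union of children's cut sets → 2 cut set(s).
Port system unavailable [OR]: union of children's cut sets → 2 cut set(s).
Rudder loop fails [OR]: union of children's cut sets → 3 cut set(s).
Pump set 2 fails [AND]: one cut set from each child combined → 1 × 3 = 3 cut set(s).
Starboard system 2 lost [AND]: one cut set from each child combined → 1 × 3 = 3 cut set(s).
Ship steering unresponsive [OR]: union of children's cut sets → 11 cut set(s).

11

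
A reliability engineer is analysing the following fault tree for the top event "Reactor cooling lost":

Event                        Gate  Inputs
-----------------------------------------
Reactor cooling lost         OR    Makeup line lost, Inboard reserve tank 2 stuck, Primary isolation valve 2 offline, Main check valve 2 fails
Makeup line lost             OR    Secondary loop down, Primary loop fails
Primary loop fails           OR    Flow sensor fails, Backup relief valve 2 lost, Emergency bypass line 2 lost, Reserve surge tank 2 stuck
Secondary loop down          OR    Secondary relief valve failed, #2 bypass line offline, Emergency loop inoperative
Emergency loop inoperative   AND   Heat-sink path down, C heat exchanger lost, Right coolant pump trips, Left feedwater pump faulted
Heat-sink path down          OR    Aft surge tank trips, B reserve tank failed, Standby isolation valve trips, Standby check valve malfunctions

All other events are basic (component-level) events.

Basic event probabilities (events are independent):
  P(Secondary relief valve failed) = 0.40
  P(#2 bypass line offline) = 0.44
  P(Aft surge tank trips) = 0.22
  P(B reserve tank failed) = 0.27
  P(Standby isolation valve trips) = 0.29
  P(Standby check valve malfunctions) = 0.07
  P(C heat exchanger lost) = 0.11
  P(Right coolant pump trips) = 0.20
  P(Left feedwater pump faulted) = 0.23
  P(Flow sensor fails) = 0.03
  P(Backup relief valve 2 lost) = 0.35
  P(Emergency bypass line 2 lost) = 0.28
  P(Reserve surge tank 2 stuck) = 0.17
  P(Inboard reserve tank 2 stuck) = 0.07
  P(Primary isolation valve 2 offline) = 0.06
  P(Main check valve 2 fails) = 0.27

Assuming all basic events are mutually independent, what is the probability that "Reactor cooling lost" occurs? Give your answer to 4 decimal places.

0.9195

P(Heat-sink path down) [OR] = 1 − (1−0.22) × (1−0.27) × (1−0.29) × (1−0.07) = 0.624025
P(Emergency loop inoperative) [AND] = 0.624025 × 0.11 × 0.20 × 0.23 = 0.003158
P(Secondary loop down) [OR] = 1 − (1−0.40) × (1−0.44) × (1−0.003158) = 0.665061
P(Primary loop fails) [OR] = 1 − (1−0.03) × (1−0.35) × (1−0.28) × (1−0.17) = 0.623213
P(Makeup line lost) [OR] = 1 − (1−0.665061) × (1−0.623213) = 0.873799
P(Reactor cooling lost) [OR] = 1 − (1−0.873799) × (1−0.07) × (1−0.06) × (1−0.27) = 0.919463
Rounded to 4 decimal places: P(Reactor cooling lost) ≈ 0.9195.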